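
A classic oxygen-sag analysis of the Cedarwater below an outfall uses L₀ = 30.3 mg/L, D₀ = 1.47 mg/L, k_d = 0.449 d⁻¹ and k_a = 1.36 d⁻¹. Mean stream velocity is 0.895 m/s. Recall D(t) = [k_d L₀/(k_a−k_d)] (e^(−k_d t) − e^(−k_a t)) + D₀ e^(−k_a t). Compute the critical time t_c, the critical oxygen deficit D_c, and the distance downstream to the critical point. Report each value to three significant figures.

t_c ≈ 1.10 d; D_c ≈ 6.10 mg/L; x_c ≈ 85.3 km

At the critical point dD/dt = 0, so k_d L₀ e^(−k_d t) = k_a D. Substituting D(t) from the Streeter–Phelps equation and solving for t gives
t_c = ln[(k_a/k_d)(1 − D₀(k_a−k_d)/(k_d L₀))] / (k_a−k_d).
Here k_a−k_d = 0.9110 d⁻¹ and 1 − D₀(k_a−k_d)/(k_d L₀) = 1 − 1.47×0.9110/(0.449×30.3) = 0.9016, so
t_c = ln(3.029 × 0.9016) / 0.9110 = 1.005 / 0.9110 = 1.103 d.
D_c = (k_d/k_a) L₀ e^(−k_d t_c) = (0.449/1.36) × 30.3 × e^(−0.449×1.103) = 0.3301 × 30.3 × 0.6095 = 6.097 mg/L.
x_c = v t_c = 0.895 m/s × 1.103 d × 86400 s/d = 85270 m ≈ 85.3 km.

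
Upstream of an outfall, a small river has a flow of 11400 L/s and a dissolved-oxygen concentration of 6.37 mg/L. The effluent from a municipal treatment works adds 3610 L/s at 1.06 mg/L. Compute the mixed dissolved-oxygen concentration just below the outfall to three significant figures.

5.09 mg/L

Flow-weighted mixing: C = (Q_r C_r + Q_w C_w)/(Q_r + Q_w)
= (11400×6.37 + 3610×1.06)/(11400 + 3610) = 76440/15010 = 5.093 mg/L.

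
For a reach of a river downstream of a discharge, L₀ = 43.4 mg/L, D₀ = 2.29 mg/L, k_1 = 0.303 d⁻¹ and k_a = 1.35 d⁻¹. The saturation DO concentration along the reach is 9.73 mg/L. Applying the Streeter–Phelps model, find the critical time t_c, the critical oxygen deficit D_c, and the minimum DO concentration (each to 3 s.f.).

t_c ≈ 1.23 d; D_c ≈ 6.70 mg/L; min DO ≈ 3.03 mg/L

At the critical point dD/dt = 0, so k_1 L₀ e^(−k_1 t) = k_a D. Substituting D(t) from the Streeter–Phelps equation and solving for t gives
t_c = ln[(k_a/k_1)(1 − D₀(k_a−k_1)/(k_1 L₀))] / (k_a−k_1).
Here k_a−k_1 = 1.047 d⁻¹ and 1 − D₀(k_a−k_1)/(k_1 L₀) = 1 − 2.29×1.047/(0.303×43.4) = 0.8177, so
t_c = ln(4.455 × 0.8177) / 1.047 = 1.293 / 1.047 = 1.235 d.
L(t_c) = L₀ e^(−k_1 t_c) = 43.4 × 0.6879 = 29.85 mg/L, and at the critical point k_a D_c = k_1 L, so D_c = (0.303/1.35) × 29.85 = 6.701 mg/L.
Minimum DO = C_s − D_c = 9.73 − 6.701 = 3.029 mg/L.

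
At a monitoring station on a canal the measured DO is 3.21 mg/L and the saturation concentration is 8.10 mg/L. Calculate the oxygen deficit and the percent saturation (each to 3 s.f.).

D = C_s − C = 8.10 − 3.21 = 4.89 mg/L.
% saturation = 3.21/8.10 × 100 = 39.6 %.

D ≈ 4.89 mg/L; 39.6 % saturation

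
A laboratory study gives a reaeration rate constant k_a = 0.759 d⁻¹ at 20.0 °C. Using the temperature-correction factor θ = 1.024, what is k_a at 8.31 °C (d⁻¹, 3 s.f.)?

k_a ≈ 0.575 d⁻¹

k_a(T₂) = k_a(T₁) · θ^(T₂−T₁) = 0.759 × 1.024^(8.31−20.0)
= 0.759 × 1.024^-11.7 = 0.759 × 0.7579 = 0.5752 d⁻¹.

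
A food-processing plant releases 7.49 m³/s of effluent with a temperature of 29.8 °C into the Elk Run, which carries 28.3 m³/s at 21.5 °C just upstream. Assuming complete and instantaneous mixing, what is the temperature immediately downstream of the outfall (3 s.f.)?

23.2 °C

Flow-weighted mixing: C = (Q_r C_r + Q_w C_w)/(Q_r + Q_w)
= (28.3×21.5 + 7.49×29.8)/(28.3 + 7.49) = 831.7/35.79 = 23.24 °C.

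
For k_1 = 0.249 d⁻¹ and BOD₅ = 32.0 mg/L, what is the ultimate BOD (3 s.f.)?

BOD₅ = L₀(1 − e^(−5k_1)) ⇒ L₀ = BOD₅ / (1 − e^(−5×0.249))
= 32.0 / (1 − 0.2879) = 32.0 / 0.7121 = 44.94 mg/L.

L₀ ≈ 44.9 mg/L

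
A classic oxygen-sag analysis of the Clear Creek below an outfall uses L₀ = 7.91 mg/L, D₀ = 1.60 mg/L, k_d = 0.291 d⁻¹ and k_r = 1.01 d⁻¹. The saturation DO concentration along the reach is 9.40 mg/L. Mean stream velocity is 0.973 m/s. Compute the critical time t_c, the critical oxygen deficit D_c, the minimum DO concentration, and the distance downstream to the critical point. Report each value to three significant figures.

At the critical point dD/dt = 0, so k_d L₀ e^(−k_d t) = k_r D. Substituting D(t) from the Streeter–Phelps equation and solving for t gives
t_c = ln[(k_r/k_d)(1 − D₀(k_r−k_d)/(k_d L₀))] / (k_r−k_d).
Here k_r−k_d = 0.7190 d⁻¹ and 1 − D₀(k_r−k_d)/(k_d L₀) = 1 − 1.60×0.7190/(0.291×7.91) = 0.5002, so
t_c = ln(3.471 × 0.5002) / 0.7190 = 0.5517 / 0.7190 = 0.7673 d.
D_c = (k_d/k_r) L₀ e^(−k_d t_c) = (0.291/1.01) × 7.91 × e^(−0.291×0.7673) = 0.2881 × 7.91 × 0.7999 = 1.823 mg/L.
Minimum DO = C_s − D_c = 9.40 − 1.823 = 7.577 mg/L.
x_c = v t_c = 0.973 m/s × 0.7673 d × 86400 s/d = 64500 m ≈ 64.5 km.

t_c ≈ 0.767 d; D_c ≈ 1.82 mg/L; min DO ≈ 7.58 mg/L; x_c ≈ 64.5 km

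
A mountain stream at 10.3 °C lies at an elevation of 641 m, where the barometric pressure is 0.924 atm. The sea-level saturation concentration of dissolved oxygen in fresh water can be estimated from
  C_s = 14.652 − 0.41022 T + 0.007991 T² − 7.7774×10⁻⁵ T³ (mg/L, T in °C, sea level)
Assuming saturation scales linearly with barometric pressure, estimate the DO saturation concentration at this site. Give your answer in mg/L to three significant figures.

C_s ≈ 10.3 mg/L

At sea level: C_s = 14.652 − 0.41022×10.3 + 0.007991×10.3² − 7.7774×10⁻⁵×10.3³ = 11.19 mg/L.
Pressure correction: C_s' = 11.19 × 0.924 = 10.34 mg/L.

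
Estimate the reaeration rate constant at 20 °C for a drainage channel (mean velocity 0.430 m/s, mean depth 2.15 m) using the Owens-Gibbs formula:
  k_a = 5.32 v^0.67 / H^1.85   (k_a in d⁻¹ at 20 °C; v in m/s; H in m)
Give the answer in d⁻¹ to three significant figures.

k_a = 5.32 × 0.430^0.67 / 2.15^1.85 = 5.32 × 0.5681 / 4.121 = 0.7334 d⁻¹.

k_a ≈ 0.733 d⁻¹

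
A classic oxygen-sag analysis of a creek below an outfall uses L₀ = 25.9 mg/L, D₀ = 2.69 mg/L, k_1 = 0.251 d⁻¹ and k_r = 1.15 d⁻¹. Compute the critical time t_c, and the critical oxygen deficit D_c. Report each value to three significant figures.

t_c ≈ 1.18 d; D_c ≈ 4.21 mg/L

At the critical point dD/dt = 0, so k_1 L₀ e^(−k_1 t) = k_r D. Substituting D(t) from the Streeter–Phelps equation and solving for t gives
t_c = ln[(k_r/k_1)(1 − D₀(k_r−k_1)/(k_1 L₀))] / (k_r−k_1).
Here k_r−k_1 = 0.8990 d⁻¹ and 1 − D₀(k_r−k_1)/(k_1 L₀) = 1 − 2.69×0.8990/(0.251×25.9) = 0.6280, so
t_c = ln(4.582 × 0.6280) / 0.8990 = 1.057 / 0.8990 = 1.176 d.
L(t_c) = L₀ e^(−k_1 t_c) = 25.9 × 0.7445 = 19.28 mg/L, and at the critical point k_r D_c = k_1 L, so D_c = (0.251/1.15) × 19.28 = 4.208 mg/L.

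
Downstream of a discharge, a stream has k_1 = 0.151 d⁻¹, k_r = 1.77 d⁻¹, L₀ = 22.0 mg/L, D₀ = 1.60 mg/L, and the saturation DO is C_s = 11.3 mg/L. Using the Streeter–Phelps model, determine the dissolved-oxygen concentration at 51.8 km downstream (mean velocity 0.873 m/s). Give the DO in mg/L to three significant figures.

Travel time t = x/v = 51.8 km / (0.873 m/s) = 51800 m / 0.873 m/s = 59340 s = 0.6868 d.
k_1 L₀/(k_r−k_1) = 0.151×22.0/(1.77−0.151) = 3.322/1.619 = 2.052 mg/L.
e^(−k_1 t) = e^(−0.151×0.6868) = 0.9015; e^(−k_r t) = e^(−1.77×0.6868) = 0.2965.
D = 2.052 × (0.9015 − 0.2965) + 1.60 × 0.2965 = 1.241 + 0.4745 = 1.716 mg/L.
DO = C_s − D = 11.3 − 1.716 = 9.584 mg/L.

DO ≈ 9.58 mg/L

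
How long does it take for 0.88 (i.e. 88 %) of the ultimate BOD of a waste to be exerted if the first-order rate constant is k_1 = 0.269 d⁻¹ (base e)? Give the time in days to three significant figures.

y/L₀ = 1 − e^(−k_1 t) = 0.88 ⇒ e^(−k_1 t) = 0.120
t = −ln(0.120) / 0.269 = 2.120 / 0.269 = 7.882 d.

t ≈ 7.88 d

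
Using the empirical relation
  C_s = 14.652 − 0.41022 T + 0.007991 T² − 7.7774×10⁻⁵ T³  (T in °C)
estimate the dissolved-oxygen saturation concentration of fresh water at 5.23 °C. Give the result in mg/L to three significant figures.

C_s ≈ 12.7 mg/L

C_s = 14.652 − 0.41022×5.23 + 0.007991×5.23² − 7.7774×10⁻⁵×5.23³ = 12.71 mg/L.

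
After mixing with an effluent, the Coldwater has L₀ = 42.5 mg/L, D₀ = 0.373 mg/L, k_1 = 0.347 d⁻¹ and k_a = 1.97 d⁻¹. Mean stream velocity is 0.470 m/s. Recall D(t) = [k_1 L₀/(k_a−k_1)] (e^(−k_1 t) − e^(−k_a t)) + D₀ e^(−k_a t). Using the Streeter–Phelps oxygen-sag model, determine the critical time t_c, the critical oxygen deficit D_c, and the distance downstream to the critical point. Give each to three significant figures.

t_c ≈ 1.04 d; D_c ≈ 5.21 mg/L; x_c ≈ 42.4 km

At the critical point dD/dt = 0, so k_1 L₀ e^(−k_1 t) = k_a D. Substituting D(t) from the Streeter–Phelps equation and solving for t gives
t_c = ln[(k_a/k_1)(1 − D₀(k_a−k_1)/(k_1 L₀))] / (k_a−k_1).
Here k_a−k_1 = 1.623 d⁻¹ and 1 − D₀(k_a−k_1)/(k_1 L₀) = 1 − 0.373×1.623/(0.347×42.5) = 0.9590, so
t_c = ln(5.677 × 0.9590) / 1.623 = 1.695 / 1.623 = 1.044 d.
L(t_c) = L₀ e^(−k_1 t_c) = 42.5 × 0.6961 = 29.58 mg/L, and at the critical point k_a D_c = k_1 L, so D_c = (0.347/1.97) × 29.58 = 5.211 mg/L.
x_c = v t_c = 0.470 m/s × 1.044 d × 86400 s/d = 42400 m ≈ 42.4 km.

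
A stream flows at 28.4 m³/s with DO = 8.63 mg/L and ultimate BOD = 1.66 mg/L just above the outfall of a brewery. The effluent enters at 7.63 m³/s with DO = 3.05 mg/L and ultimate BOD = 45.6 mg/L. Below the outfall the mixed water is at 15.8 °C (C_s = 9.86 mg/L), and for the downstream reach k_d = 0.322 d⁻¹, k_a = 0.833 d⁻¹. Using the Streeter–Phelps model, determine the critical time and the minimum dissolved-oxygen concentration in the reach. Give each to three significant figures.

t_c ≈ 1.02 d; minimum DO ≈ 6.81 mg/L

Mixed DO = (28.4×8.63 + 7.63×3.05)/(28.4+7.63) = 268.4/36.03 = 7.448 mg/L.
Mixed L₀ = (28.4×1.66 + 7.63×45.6)/(36.03) = 395.1/36.03 = 10.97 mg/L.
Initial deficit D₀ = C_s − DO₀ = 9.86 − 7.448 = 2.412 mg/L.
t_c = (1/0.5110) ln[(0.833/0.322)(1 − 2.412×0.5110/(0.322×10.97))] = 1.957 × ln(1.684) = 1.020 d.
D_c = (0.322/0.833) × 10.97 × e^(−0.322×1.020) = 0.3866 × 10.97 × 0.7201 = 3.052 mg/L.
Minimum DO = 9.86 − 3.052 = 6.808 mg/L.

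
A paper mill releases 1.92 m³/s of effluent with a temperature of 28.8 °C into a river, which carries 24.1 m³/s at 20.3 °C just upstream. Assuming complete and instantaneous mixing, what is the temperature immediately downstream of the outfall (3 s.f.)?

20.9 °C

Flow-weighted mixing: C = (Q_r C_r + Q_w C_w)/(Q_r + Q_w)
= (24.1×20.3 + 1.92×28.8)/(24.1 + 1.92) = 544.5/26.02 = 20.93 °C.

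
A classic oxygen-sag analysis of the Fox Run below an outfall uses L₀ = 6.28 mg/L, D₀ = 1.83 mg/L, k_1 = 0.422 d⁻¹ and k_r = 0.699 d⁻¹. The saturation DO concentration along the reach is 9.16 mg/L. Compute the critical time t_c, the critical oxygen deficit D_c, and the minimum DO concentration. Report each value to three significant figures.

t_c ≈ 1.06 d; D_c ≈ 2.43 mg/L; min DO ≈ 6.73 mg/L

t_c = [1/(k_r−k_1)] ln[(k_r/k_1)(1 − D₀(k_r−k_1)/(k_1 L₀))]
= [1/(0.699−0.422)] ln[(0.699/0.422)(1 − 1.83×0.2770/(0.422×6.28))]
= (1/0.2770) ln[1.656 × 0.8087] = 3.610 × ln(1.340) = 3.610 × 0.2923 = 1.055 d.
L(t_c) = L₀ e^(−k_1 t_c) = 6.28 × 0.6406 = 4.023 mg/L, and at the critical point k_r D_c = k_1 L, so D_c = (0.422/0.699) × 4.023 = 2.429 mg/L.
Minimum DO = C_s − D_c = 9.16 − 2.429 = 6.731 mg/L.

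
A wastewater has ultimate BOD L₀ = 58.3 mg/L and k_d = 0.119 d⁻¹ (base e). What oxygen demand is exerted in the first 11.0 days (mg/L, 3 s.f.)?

y_t = L₀(1 − e^(−k_d t)) = 58.3 × (1 − e^(−0.119×11.0))
= 58.3 × (1 − 0.2701) = 58.3 × 0.7299 = 42.55 mg/L.

y ≈ 42.6 mg/L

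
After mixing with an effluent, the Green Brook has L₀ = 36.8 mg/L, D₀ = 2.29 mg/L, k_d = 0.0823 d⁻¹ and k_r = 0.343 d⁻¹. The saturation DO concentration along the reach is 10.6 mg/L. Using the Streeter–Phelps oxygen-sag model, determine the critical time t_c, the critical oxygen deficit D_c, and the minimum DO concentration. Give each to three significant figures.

t_c = [1/(k_r−k_d)] ln[(k_r/k_d)(1 − D₀(k_r−k_d)/(k_d L₀))]
= [1/(0.343−0.0823)] ln[(0.343/0.0823)(1 − 2.29×0.2607/(0.0823×36.8))]
= (1/0.2607) ln[4.168 × 0.8029] = 3.836 × ln(3.346) = 3.836 × 1.208 = 4.633 d.
L(t_c) = L₀ e^(−k_d t_c) = 36.8 × 0.6830 = 25.13 mg/L, and at the critical point k_r D_c = k_d L, so D_c = (0.0823/0.343) × 25.13 = 6.031 mg/L.
Minimum DO = C_s − D_c = 10.6 − 6.031 = 4.569 mg/L.

t_c ≈ 4.63 d; D_c ≈ 6.03 mg/L; min DO ≈ 4.57 mg/L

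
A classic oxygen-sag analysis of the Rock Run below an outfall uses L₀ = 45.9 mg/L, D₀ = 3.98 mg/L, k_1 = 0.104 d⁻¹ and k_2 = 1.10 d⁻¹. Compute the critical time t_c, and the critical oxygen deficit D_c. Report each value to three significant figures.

t_c = [1/(k_2−k_1)] ln[(k_2/k_1)(1 − D₀(k_2−k_1)/(k_1 L₀))]
= [1/(1.10−0.104)] ln[(1.10/0.104)(1 − 3.98×0.9960/(0.104×45.9))]
= (1/0.9960) ln[10.58 × 0.1696] = 1.004 × ln(1.794) = 1.004 × 0.5843 = 0.5866 d.
D_c = (k_1/k_2) L₀ e^(−k_1 t_c) = (0.104/1.10) × 45.9 × e^(−0.104×0.5866) = 0.09455 × 45.9 × 0.9408 = 4.083 mg/L.

t_c ≈ 0.587 d; D_c ≈ 4.08 mg/L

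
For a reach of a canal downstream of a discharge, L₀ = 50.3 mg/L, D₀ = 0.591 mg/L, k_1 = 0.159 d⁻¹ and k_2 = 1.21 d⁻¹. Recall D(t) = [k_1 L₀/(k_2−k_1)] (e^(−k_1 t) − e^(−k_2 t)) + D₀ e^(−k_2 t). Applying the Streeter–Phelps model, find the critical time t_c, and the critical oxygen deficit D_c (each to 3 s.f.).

At the critical point dD/dt = 0, so k_1 L₀ e^(−k_1 t) = k_2 D. Substituting D(t) from the Streeter–Phelps equation and solving for t gives
t_c = ln[(k_2/k_1)(1 − D₀(k_2−k_1)/(k_1 L₀))] / (k_2−k_1).
Here k_2−k_1 = 1.051 d⁻¹ and 1 − D₀(k_2−k_1)/(k_1 L₀) = 1 − 0.591×1.051/(0.159×50.3) = 0.9223, so
t_c = ln(7.610 × 0.9223) / 1.051 = 1.949 / 1.051 = 1.854 d.
D_c = (k_1/k_2) L₀ e^(−k_1 t_c) = (0.159/1.21) × 50.3 × e^(−0.159×1.854) = 0.1314 × 50.3 × 0.7447 = 4.922 mg/L.

t_c ≈ 1.85 d; D_c ≈ 4.92 mg/L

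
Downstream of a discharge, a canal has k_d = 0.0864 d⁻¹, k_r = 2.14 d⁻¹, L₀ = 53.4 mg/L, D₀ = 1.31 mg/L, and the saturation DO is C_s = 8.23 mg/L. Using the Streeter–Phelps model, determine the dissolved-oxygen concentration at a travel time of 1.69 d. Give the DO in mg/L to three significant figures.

DO ≈ 6.31 mg/L

k_d L₀/(k_r−k_d) = 0.0864×53.4/(2.14−0.0864) = 4.614/2.054 = 2.247 mg/L.
e^(−k_d t) = e^(−0.0864×1.690) = 0.8641; e^(−k_r t) = e^(−2.14×1.690) = 0.02687.
D = 2.247 × (0.8641 − 0.02687) + 1.31 × 0.02687 = 1.881 + 0.03520 = 1.916 mg/L.
DO = C_s − D = 8.23 − 1.916 = 6.314 mg/L.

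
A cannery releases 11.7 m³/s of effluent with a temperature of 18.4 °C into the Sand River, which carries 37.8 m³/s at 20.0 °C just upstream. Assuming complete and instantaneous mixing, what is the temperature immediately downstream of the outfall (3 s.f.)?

19.6 °C

Flow-weighted mixing: C = (Q_r C_r + Q_w C_w)/(Q_r + Q_w)
= (37.8×20.0 + 11.7×18.4)/(37.8 + 11.7) = 971.3/49.50 = 19.62 °C.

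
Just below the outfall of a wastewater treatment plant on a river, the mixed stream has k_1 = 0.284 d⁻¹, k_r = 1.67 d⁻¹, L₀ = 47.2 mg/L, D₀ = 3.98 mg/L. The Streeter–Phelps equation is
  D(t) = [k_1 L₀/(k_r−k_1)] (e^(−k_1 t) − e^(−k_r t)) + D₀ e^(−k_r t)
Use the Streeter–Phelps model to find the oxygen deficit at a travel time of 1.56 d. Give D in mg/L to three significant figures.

D ≈ 5.79 mg/L

k_1 L₀/(k_r−k_1) = 0.284×47.2/(1.67−0.284) = 13.40/1.386 = 9.672 mg/L.
e^(−k_1 t) = e^(−0.284×1.560) = 0.6421; e^(−k_r t) = e^(−1.67×1.560) = 0.07389.
D = 9.672 × (0.6421 − 0.07389) + 3.98 × 0.07389 = 5.495 + 0.2941 = 5.789 mg/L.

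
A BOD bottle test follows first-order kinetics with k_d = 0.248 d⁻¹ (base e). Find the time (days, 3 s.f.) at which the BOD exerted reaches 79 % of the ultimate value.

y/L₀ = 1 − e^(−k_d t) = 0.79 ⇒ e^(−k_d t) = 0.210
t = −ln(0.210) / 0.248 = 1.561 / 0.248 = 6.293 d.

t ≈ 6.29 d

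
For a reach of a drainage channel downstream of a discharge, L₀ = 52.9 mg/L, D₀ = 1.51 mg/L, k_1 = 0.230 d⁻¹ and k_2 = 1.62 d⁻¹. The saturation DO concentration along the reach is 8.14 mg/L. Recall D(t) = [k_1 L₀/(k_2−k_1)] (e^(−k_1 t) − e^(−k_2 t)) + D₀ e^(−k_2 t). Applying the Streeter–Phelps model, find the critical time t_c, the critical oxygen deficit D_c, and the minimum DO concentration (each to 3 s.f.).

At the critical point dD/dt = 0, so k_1 L₀ e^(−k_1 t) = k_2 D. Substituting D(t) from the Streeter–Phelps equation and solving for t gives
t_c = ln[(k_2/k_1)(1 − D₀(k_2−k_1)/(k_1 L₀))] / (k_2−k_1).
Here k_2−k_1 = 1.390 d⁻¹ and 1 − D₀(k_2−k_1)/(k_1 L₀) = 1 − 1.51×1.390/(0.230×52.9) = 0.8275, so
t_c = ln(7.043 × 0.8275) / 1.390 = 1.763 / 1.390 = 1.268 d.
D_c = (k_1/k_2) L₀ e^(−k_1 t_c) = (0.230/1.62) × 52.9 × e^(−0.230×1.268) = 0.1420 × 52.9 × 0.7470 = 5.610 mg/L.
Minimum DO = C_s − D_c = 8.14 − 5.610 = 2.530 mg/L.

t_c ≈ 1.27 d; D_c ≈ 5.61 mg/L; min DO ≈ 2.53 mg/L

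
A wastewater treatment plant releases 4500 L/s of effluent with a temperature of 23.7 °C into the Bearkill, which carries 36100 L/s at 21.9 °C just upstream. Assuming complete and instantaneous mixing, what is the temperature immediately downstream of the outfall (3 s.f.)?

Flow-weighted mixing: C = (Q_r C_r + Q_w C_w)/(Q_r + Q_w)
= (36100×21.9 + 4500×23.7)/(36100 + 4500) = 897200/40600 = 22.10 °C.

22.1 °C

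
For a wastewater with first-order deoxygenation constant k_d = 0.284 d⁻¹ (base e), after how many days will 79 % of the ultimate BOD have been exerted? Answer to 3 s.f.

t ≈ 5.50 d

y/L₀ = 1 − e^(−k_d t) = 0.79 ⇒ e^(−k_d t) = 0.210
t = −ln(0.210) / 0.284 = 1.561 / 0.284 = 5.495 d.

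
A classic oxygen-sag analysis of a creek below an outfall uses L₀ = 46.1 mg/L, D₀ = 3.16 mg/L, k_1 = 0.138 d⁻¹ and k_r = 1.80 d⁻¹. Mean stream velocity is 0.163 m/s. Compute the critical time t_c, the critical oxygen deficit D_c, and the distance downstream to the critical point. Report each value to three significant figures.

t_c ≈ 0.495 d; D_c ≈ 3.30 mg/L; x_c ≈ 6.97 km

At the critical point dD/dt = 0, so k_1 L₀ e^(−k_1 t) = k_r D. Substituting D(t) from the Streeter–Phelps equation and solving for t gives
t_c = ln[(k_r/k_1)(1 − D₀(k_r−k_1)/(k_1 L₀))] / (k_r−k_1).
Here k_r−k_1 = 1.662 d⁻¹ and 1 − D₀(k_r−k_1)/(k_1 L₀) = 1 − 3.16×1.662/(0.138×46.1) = 0.1745, so
t_c = ln(13.04 × 0.1745) / 1.662 = 0.8222 / 1.662 = 0.4947 d.
D_c = (k_1/k_r) L₀ e^(−k_1 t_c) = (0.138/1.80) × 46.1 × e^(−0.138×0.4947) = 0.07667 × 46.1 × 0.9340 = 3.301 mg/L.
x_c = v t_c = 0.163 m/s × 0.4947 d × 86400 s/d = 6967 m ≈ 6.97 km.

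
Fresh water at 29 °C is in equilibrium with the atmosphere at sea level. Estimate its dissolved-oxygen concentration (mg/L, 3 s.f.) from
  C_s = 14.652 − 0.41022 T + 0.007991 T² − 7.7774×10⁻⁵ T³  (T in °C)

C_s ≈ 7.58 mg/L

C_s = 14.652 − 0.41022×29 + 0.007991×29² − 7.7774×10⁻⁵×29³ = 7.579 mg/L.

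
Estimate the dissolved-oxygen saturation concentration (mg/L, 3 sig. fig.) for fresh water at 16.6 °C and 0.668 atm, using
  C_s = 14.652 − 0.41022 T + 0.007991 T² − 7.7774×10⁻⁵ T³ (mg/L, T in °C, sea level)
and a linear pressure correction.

C_s ≈ 6.47 mg/L

At sea level: C_s = 14.652 − 0.41022×16.6 + 0.007991×16.6² − 7.7774×10⁻⁵×16.6³ = 9.689 mg/L.
Pressure correction: C_s' = 9.689 × 0.668 = 6.472 mg/L.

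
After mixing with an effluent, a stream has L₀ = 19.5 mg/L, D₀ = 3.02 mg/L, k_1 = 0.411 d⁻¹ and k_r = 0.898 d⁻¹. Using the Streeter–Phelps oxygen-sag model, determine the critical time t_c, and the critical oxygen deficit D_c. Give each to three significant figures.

t_c ≈ 1.19 d; D_c ≈ 5.48 mg/L

t_c = [1/(k_r−k_1)] ln[(k_r/k_1)(1 − D₀(k_r−k_1)/(k_1 L₀))]
= [1/(0.898−0.411)] ln[(0.898/0.411)(1 − 3.02×0.4870/(0.411×19.5))]
= (1/0.4870) ln[2.185 × 0.8165] = 2.053 × ln(1.784) = 2.053 × 0.5788 = 1.189 d.
D_c = (k_1/k_r) L₀ e^(−k_1 t_c) = (0.411/0.898) × 19.5 × e^(−0.411×1.189) = 0.4577 × 19.5 × 0.6135 = 5.476 mg/L.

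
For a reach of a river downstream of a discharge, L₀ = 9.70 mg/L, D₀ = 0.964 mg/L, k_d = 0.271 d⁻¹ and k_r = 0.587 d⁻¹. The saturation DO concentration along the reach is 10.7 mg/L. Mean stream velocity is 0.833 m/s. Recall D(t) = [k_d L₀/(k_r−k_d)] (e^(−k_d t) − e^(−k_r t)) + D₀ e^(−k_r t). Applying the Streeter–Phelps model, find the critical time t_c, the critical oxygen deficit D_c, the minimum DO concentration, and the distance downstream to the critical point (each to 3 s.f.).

t_c ≈ 2.06 d; D_c ≈ 2.57 mg/L; min DO ≈ 8.13 mg/L; x_c ≈ 148 km

With k_r/k_d = 2.166 and 1 − D₀(k_r−k_d)/(k_d L₀) = 0.8841,
t_c = ln(2.166 × 0.8841) / (0.587 − 0.271) = ln(1.915) / 0.3160 = 0.6497/0.3160 = 2.056 d.
L(t_c) = L₀ e^(−k_d t_c) = 9.70 × 0.5728 = 5.556 mg/L, and at the critical point k_r D_c = k_d L, so D_c = (0.271/0.587) × 5.556 = 2.565 mg/L.
Minimum DO = C_s − D_c = 10.7 − 2.565 = 8.135 mg/L.
x_c = v t_c = 0.833 m/s × 2.056 d × 86400 s/d = 148000 m ≈ 148 km.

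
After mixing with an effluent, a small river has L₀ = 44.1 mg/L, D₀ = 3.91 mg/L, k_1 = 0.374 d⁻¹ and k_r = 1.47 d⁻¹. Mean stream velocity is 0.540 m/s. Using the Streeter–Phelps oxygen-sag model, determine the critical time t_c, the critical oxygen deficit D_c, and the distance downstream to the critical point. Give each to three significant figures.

t_c ≈ 0.974 d; D_c ≈ 7.79 mg/L; x_c ≈ 45.5 km

With k_r/k_1 = 3.930 and 1 − D₀(k_r−k_1)/(k_1 L₀) = 0.7402,
t_c = ln(3.930 × 0.7402) / (1.47 − 0.374) = ln(2.909) / 1.096 = 1.068/1.096 = 0.9744 d.
L(t_c) = L₀ e^(−k_1 t_c) = 44.1 × 0.6946 = 30.63 mg/L, and at the critical point k_r D_c = k_1 L, so D_c = (0.374/1.47) × 30.63 = 7.793 mg/L.
x_c = v t_c = 0.540 m/s × 0.9744 d × 86400 s/d = 45460 m ≈ 45.5 km.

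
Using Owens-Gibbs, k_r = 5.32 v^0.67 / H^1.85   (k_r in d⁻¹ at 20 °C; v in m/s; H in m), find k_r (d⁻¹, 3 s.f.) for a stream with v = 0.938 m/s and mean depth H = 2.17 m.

k_r ≈ 1.22 d⁻¹

k_r = 5.32 × 0.938^0.67 / 2.17^1.85 = 5.32 × 0.9580 / 4.192 = 1.216 d⁻¹.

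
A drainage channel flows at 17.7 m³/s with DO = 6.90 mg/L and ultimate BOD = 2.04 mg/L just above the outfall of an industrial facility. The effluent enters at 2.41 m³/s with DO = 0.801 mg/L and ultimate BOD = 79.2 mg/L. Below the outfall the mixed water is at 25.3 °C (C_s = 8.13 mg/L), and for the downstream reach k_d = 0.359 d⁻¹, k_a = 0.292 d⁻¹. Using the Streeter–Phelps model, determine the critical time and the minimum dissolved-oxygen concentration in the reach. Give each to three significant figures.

t_c ≈ 2.61 d; minimum DO ≈ 2.69 mg/L

Mixed DO = (17.7×6.90 + 2.41×0.801)/(17.7+2.41) = 124.1/20.11 = 6.169 mg/L.
Mixed L₀ = (17.7×2.04 + 2.41×79.2)/(20.11) = 227.0/20.11 = 11.29 mg/L.
Initial deficit D₀ = C_s − DO₀ = 8.13 − 6.169 = 1.961 mg/L.
t_c = (1/-0.06700) ln[(0.292/0.359)(1 − 1.961×-0.06700/(0.359×11.29))] = -14.93 × ln(0.8397) = 2.607 d.
D_c = (0.359/0.292) × 11.29 × e^(−0.359×2.607) = 1.229 × 11.29 × 0.3922 = 5.443 mg/L.
Minimum DO = 8.13 − 5.443 = 2.687 mg/L.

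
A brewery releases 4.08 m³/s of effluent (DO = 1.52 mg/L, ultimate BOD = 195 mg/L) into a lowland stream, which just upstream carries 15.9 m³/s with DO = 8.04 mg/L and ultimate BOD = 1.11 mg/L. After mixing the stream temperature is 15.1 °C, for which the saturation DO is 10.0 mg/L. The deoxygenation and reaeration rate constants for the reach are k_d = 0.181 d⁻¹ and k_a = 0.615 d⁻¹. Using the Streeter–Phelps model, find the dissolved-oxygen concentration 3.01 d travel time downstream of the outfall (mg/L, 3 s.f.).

Mixed DO = (15.9×8.04 + 4.08×1.52)/(15.9+4.08) = 134.0/19.98 = 6.709 mg/L.
Mixed L₀ = (15.9×1.11 + 4.08×195)/(19.98) = 813.2/19.98 = 40.70 mg/L.
Initial deficit D₀ = C_s − DO₀ = 10.0 − 6.709 = 3.291 mg/L.
D(3.01) = [0.181×40.70/(0.615−0.181)](e^(−0.181×3.01) − e^(−0.615×3.01)) + 3.291 e^(−0.615×3.01)
= 16.98 × (0.5800 − 0.1571) + 3.291 × 0.1571 = 7.696 mg/L.
DO = 10.0 − 7.696 = 2.304 mg/L.

DO ≈ 2.30 mg/L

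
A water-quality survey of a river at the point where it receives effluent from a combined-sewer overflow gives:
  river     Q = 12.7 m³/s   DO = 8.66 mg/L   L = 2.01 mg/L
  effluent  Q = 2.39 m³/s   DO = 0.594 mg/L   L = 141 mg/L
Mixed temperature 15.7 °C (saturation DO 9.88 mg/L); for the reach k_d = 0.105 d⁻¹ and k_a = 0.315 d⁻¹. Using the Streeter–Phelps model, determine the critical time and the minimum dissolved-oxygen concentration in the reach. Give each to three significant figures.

t_c ≈ 4.12 d; minimum DO ≈ 4.69 mg/L

Mixed DO = (12.7×8.66 + 2.39×0.594)/(12.7+2.39) = 111.4/15.09 = 7.382 mg/L.
Mixed L₀ = (12.7×2.01 + 2.39×141)/(15.09) = 362.5/15.09 = 24.02 mg/L.
Initial deficit D₀ = C_s − DO₀ = 9.88 − 7.382 = 2.498 mg/L.
t_c = (1/0.2100) ln[(0.315/0.105)(1 − 2.498×0.2100/(0.105×24.02))] = 4.762 × ln(2.376) = 4.122 d.
D_c = (0.105/0.315) × 24.02 × e^(−0.105×4.122) = 0.3333 × 24.02 × 0.6487 = 5.195 mg/L.
Minimum DO = 9.88 − 5.195 = 4.685 mg/L.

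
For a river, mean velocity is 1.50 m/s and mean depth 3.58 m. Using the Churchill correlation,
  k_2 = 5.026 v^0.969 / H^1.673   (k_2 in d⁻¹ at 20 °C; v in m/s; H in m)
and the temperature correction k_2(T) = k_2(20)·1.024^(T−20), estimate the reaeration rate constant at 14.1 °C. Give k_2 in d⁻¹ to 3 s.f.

k_2(20) = 5.026 × 1.50^0.969 / 3.58^1.673 = 5.026 × 1.481 / 8.446 = 0.8815 d⁻¹.
k_2(14.1) = 0.8815 × 1.024^(14.1−20) = 0.8815 × 0.8694 = 0.7664 d⁻¹.

k_2 ≈ 0.766 d⁻¹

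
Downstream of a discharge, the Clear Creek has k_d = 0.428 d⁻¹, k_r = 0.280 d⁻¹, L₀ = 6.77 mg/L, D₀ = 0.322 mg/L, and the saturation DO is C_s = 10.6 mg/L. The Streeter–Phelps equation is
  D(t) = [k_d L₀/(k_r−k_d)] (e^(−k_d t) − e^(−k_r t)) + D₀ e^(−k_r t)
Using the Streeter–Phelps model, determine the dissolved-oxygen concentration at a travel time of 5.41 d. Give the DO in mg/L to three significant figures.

k_d L₀/(k_r−k_d) = 0.428×6.77/(0.280−0.428) = 2.898/-0.1480 = -19.58 mg/L.
e^(−k_d t) = e^(−0.428×5.410) = 0.09872; e^(−k_r t) = e^(−0.280×5.410) = 0.2199.
D = -19.58 × (0.09872 − 0.2199) + 0.322 × 0.2199 = 2.372 + 0.07079 = 2.442 mg/L.
DO = C_s − D = 10.6 − 2.442 = 8.158 mg/L.

DO ≈ 8.16 mg/L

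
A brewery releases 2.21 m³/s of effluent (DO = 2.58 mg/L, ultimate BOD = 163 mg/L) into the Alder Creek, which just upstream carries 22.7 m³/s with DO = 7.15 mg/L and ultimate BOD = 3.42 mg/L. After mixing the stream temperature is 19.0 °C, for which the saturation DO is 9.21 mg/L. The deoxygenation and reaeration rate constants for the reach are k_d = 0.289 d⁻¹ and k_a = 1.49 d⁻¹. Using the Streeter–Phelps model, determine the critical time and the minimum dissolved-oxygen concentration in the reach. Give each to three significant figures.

t_c ≈ 0.638 d; minimum DO ≈ 6.37 mg/L

Mixed DO = (22.7×7.15 + 2.21×2.58)/(22.7+2.21) = 168.0/24.91 = 6.745 mg/L.
Mixed L₀ = (22.7×3.42 + 2.21×163)/(24.91) = 437.9/24.91 = 17.58 mg/L.
Initial deficit D₀ = C_s − DO₀ = 9.21 − 6.745 = 2.465 mg/L.
t_c = (1/1.201) ln[(1.49/0.289)(1 − 2.465×1.201/(0.289×17.58))] = 0.8326 × ln(2.151) = 0.6376 d.
D_c = (0.289/1.49) × 17.58 × e^(−0.289×0.6376) = 0.1940 × 17.58 × 0.8317 = 2.836 mg/L.
Minimum DO = 9.21 − 2.836 = 6.374 mg/L.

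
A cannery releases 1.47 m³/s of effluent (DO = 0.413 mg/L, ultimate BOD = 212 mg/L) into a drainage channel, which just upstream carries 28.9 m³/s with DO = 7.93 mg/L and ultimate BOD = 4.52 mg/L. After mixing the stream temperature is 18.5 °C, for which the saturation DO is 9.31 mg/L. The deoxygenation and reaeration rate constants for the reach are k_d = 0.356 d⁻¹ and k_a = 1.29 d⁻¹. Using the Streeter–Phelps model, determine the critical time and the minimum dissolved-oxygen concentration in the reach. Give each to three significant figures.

t_c ≈ 0.975 d; minimum DO ≈ 6.47 mg/L

Mixed DO = (28.9×7.93 + 1.47×0.413)/(28.9+1.47) = 229.8/30.37 = 7.566 mg/L.
Mixed L₀ = (28.9×4.52 + 1.47×212)/(30.37) = 442.3/30.37 = 14.56 mg/L.
Initial deficit D₀ = C_s − DO₀ = 9.31 − 7.566 = 1.744 mg/L.
t_c = (1/0.9340) ln[(1.29/0.356)(1 − 1.744×0.9340/(0.356×14.56))] = 1.071 × ln(2.485) = 0.9747 d.
D_c = (0.356/1.29) × 14.56 × e^(−0.356×0.9747) = 0.2760 × 14.56 × 0.7068 = 2.841 mg/L.
Minimum DO = 9.31 − 2.841 = 6.469 mg/L.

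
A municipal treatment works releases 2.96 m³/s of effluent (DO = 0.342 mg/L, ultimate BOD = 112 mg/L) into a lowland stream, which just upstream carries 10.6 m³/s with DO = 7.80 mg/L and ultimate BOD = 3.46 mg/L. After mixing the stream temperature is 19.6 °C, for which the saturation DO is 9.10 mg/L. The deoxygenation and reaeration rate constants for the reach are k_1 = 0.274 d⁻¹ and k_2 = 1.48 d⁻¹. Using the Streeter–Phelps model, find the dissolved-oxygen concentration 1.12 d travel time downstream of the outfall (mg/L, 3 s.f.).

Mixed DO = (10.6×7.80 + 2.96×0.342)/(10.6+2.96) = 83.69/13.56 = 6.172 mg/L.
Mixed L₀ = (10.6×3.46 + 2.96×112)/(13.56) = 368.2/13.56 = 27.15 mg/L.
Initial deficit D₀ = C_s − DO₀ = 9.10 − 6.172 = 2.928 mg/L.
D(1.12) = [0.274×27.15/(1.48−0.274)](e^(−0.274×1.12) − e^(−1.48×1.12)) + 2.928 e^(−1.48×1.12)
= 6.169 × (0.7357 − 0.1906) + 2.928 × 0.1906 = 3.921 mg/L.
DO = 9.10 − 3.921 = 5.179 mg/L.

DO ≈ 5.18 mg/L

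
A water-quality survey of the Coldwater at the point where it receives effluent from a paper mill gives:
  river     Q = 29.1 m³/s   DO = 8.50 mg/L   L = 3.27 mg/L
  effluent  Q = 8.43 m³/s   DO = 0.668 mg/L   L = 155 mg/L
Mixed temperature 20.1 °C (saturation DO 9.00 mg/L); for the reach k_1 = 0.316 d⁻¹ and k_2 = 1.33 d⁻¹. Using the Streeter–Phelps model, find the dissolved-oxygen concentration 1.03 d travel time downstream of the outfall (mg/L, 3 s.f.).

DO ≈ 2.98 mg/L

Mixed DO = (29.1×8.50 + 8.43×0.668)/(29.1+8.43) = 253.0/37.53 = 6.741 mg/L.
Mixed L₀ = (29.1×3.27 + 8.43×155)/(37.53) = 1402/37.53 = 37.35 mg/L.
Initial deficit D₀ = C_s − DO₀ = 9.00 − 6.741 = 2.259 mg/L.
D(1.03) = [0.316×37.35/(1.33−0.316)](e^(−0.316×1.03) − e^(−1.33×1.03)) + 2.259 e^(−1.33×1.03)
= 11.64 × (0.7222 − 0.2541) + 2.259 × 0.2541 = 6.022 mg/L.
DO = 9.00 − 6.022 = 2.978 mg/L.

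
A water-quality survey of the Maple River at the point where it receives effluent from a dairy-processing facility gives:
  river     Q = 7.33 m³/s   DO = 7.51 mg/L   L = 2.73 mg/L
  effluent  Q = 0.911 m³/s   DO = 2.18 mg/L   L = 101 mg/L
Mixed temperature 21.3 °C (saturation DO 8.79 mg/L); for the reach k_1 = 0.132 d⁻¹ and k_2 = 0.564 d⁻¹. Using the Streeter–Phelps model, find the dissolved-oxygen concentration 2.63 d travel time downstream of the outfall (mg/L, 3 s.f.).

Mixed DO = (7.33×7.51 + 0.911×2.18)/(7.33+0.911) = 57.03/8.241 = 6.921 mg/L.
Mixed L₀ = (7.33×2.73 + 0.911×101)/(8.241) = 112.0/8.241 = 13.59 mg/L.
Initial deficit D₀ = C_s − DO₀ = 8.79 − 6.921 = 1.869 mg/L.
D(2.63) = [0.132×13.59/(0.564−0.132)](e^(−0.132×2.63) − e^(−0.564×2.63)) + 1.869 e^(−0.564×2.63)
= 4.153 × (0.7067 − 0.2269) + 1.869 × 0.2269 = 2.417 mg/L.
DO = 8.79 − 2.417 = 6.373 mg/L.

DO ≈ 6.37 mg/L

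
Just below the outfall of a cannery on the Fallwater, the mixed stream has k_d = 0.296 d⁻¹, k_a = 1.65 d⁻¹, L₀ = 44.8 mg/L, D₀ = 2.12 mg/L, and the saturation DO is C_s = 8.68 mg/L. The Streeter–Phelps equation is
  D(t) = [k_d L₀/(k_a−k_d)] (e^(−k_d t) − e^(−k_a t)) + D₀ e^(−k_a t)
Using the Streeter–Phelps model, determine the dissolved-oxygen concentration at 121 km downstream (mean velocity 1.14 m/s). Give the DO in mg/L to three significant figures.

Travel time t = x/v = 121 km / (1.14 m/s) = 121000 m / 1.14 m/s = 106100 s = 1.228 d.
k_d L₀/(k_a−k_d) = 0.296×44.8/(1.65−0.296) = 13.26/1.354 = 9.794 mg/L.
e^(−k_d t) = e^(−0.296×1.228) = 0.6951; e^(−k_a t) = e^(−1.65×1.228) = 0.1317.
D = 9.794 × (0.6951 − 0.1317) + 2.12 × 0.1317 = 5.518 + 0.2793 = 5.797 mg/L.
DO = C_s − D = 8.68 − 5.797 = 2.883 mg/L.

DO ≈ 2.88 mg/L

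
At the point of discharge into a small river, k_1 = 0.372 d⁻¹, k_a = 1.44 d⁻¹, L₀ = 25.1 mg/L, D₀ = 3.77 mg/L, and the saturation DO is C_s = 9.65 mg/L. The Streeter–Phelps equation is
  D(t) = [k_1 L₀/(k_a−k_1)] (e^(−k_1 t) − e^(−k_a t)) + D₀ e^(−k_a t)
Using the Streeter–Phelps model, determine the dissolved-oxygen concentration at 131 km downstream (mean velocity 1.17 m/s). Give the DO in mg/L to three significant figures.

Travel time t = x/v = 131 km / (1.17 m/s) = 131000 m / 1.17 m/s = 112000 s = 1.296 d.
k_1 L₀/(k_a−k_1) = 0.372×25.1/(1.44−0.372) = 9.337/1.068 = 8.743 mg/L.
e^(−k_1 t) = e^(−0.372×1.296) = 0.6175; e^(−k_a t) = e^(−1.44×1.296) = 0.1547.
D = 8.743 × (0.6175 − 0.1547) + 3.77 × 0.1547 = 4.046 + 0.5833 = 4.629 mg/L.
DO = C_s − D = 9.65 − 4.629 = 5.021 mg/L.

DO ≈ 5.02 mg/L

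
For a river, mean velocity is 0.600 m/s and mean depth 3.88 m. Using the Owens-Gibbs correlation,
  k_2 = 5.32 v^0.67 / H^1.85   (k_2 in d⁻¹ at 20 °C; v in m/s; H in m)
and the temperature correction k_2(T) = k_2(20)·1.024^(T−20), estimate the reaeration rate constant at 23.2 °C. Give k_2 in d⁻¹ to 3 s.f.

k_2 ≈ 0.332 d⁻¹

k_2(20) = 5.32 × 0.600^0.67 / 3.88^1.85 = 5.32 × 0.7102 / 12.28 = 0.3076 d⁻¹.
k_2(23.2) = 0.3076 × 1.024^(23.2−20) = 0.3076 × 1.079 = 0.3318 d⁻¹.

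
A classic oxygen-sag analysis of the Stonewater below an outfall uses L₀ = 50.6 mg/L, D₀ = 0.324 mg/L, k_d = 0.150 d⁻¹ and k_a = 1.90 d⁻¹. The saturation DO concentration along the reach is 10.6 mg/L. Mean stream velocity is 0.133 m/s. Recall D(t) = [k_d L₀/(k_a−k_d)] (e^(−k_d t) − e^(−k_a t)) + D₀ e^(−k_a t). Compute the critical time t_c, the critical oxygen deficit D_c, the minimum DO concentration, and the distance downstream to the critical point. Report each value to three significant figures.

t_c ≈ 1.41 d; D_c ≈ 3.23 mg/L; min DO ≈ 7.37 mg/L; x_c ≈ 16.2 km

At the critical point dD/dt = 0, so k_d L₀ e^(−k_d t) = k_a D. Substituting D(t) from the Streeter–Phelps equation and solving for t gives
t_c = ln[(k_a/k_d)(1 − D₀(k_a−k_d)/(k_d L₀))] / (k_a−k_d).
Here k_a−k_d = 1.750 d⁻¹ and 1 − D₀(k_a−k_d)/(k_d L₀) = 1 − 0.324×1.750/(0.150×50.6) = 0.9253, so
t_c = ln(12.67 × 0.9253) / 1.750 = 2.461 / 1.750 = 1.406 d.
L(t_c) = L₀ e^(−k_d t_c) = 50.6 × 0.8098 = 40.98 mg/L, and at the critical point k_a D_c = k_d L, so D_c = (0.150/1.90) × 40.98 = 3.235 mg/L.
Minimum DO = C_s − D_c = 10.6 − 3.235 = 7.365 mg/L.
x_c = v t_c = 0.133 m/s × 1.406 d × 86400 s/d = 16160 m ≈ 16.2 km.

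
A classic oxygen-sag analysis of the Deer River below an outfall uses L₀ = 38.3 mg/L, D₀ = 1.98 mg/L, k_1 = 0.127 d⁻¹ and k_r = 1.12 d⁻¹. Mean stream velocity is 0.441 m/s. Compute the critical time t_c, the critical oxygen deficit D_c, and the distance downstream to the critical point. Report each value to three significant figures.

t_c = [1/(k_r−k_1)] ln[(k_r/k_1)(1 − D₀(k_r−k_1)/(k_1 L₀))]
= [1/(1.12−0.127)] ln[(1.12/0.127)(1 − 1.98×0.9930/(0.127×38.3))]
= (1/0.9930) ln[8.819 × 0.5958] = 1.007 × ln(5.254) = 1.007 × 1.659 = 1.671 d.
L(t_c) = L₀ e^(−k_1 t_c) = 38.3 × 0.8088 = 30.98 mg/L, and at the critical point k_r D_c = k_1 L, so D_c = (0.127/1.12) × 30.98 = 3.513 mg/L.
x_c = v t_c = 0.441 m/s × 1.671 d × 86400 s/d = 63660 m ≈ 63.7 km.

t_c ≈ 1.67 d; D_c ≈ 3.51 mg/L; x_c ≈ 63.7 km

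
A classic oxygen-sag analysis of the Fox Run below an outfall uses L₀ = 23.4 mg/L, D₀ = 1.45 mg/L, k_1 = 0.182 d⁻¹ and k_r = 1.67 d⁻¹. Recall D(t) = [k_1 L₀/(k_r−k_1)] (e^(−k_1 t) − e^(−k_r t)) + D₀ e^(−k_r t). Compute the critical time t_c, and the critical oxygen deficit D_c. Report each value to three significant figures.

t_c = [1/(k_r−k_1)] ln[(k_r/k_1)(1 − D₀(k_r−k_1)/(k_1 L₀))]
= [1/(1.67−0.182)] ln[(1.67/0.182)(1 − 1.45×1.488/(0.182×23.4))]
= (1/1.488) ln[9.176 × 0.4934] = 0.6720 × ln(4.527) = 0.6720 × 1.510 = 1.015 d.
L(t_c) = L₀ e^(−k_1 t_c) = 23.4 × 0.8314 = 19.45 mg/L, and at the critical point k_r D_c = k_1 L, so D_c = (0.182/1.67) × 19.45 = 2.120 mg/L.

t_c ≈ 1.01 d; D_c ≈ 2.12 mg/L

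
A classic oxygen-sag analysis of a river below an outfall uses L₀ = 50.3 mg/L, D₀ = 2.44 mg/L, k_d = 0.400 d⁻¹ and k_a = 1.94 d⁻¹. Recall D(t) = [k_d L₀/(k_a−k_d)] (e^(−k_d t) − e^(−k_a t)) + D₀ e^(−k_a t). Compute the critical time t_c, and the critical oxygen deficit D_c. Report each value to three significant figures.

With k_a/k_d = 4.850 and 1 − D₀(k_a−k_d)/(k_d L₀) = 0.8132,
t_c = ln(4.850 × 0.8132) / (1.94 − 0.400) = ln(3.944) / 1.540 = 1.372/1.540 = 0.8911 d.
L(t_c) = L₀ e^(−k_d t_c) = 50.3 × 0.7002 = 35.22 mg/L, and at the critical point k_a D_c = k_d L, so D_c = (0.400/1.94) × 35.22 = 7.262 mg/L.

t_c ≈ 0.891 d; D_c ≈ 7.26 mg/L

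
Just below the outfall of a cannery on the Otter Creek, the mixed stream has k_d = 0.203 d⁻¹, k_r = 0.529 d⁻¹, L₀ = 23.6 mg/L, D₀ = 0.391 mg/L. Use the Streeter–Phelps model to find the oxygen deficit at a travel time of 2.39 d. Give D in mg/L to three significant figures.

k_d L₀/(k_r−k_d) = 0.203×23.6/(0.529−0.203) = 4.791/0.3260 = 14.70 mg/L.
e^(−k_d t) = e^(−0.203×2.390) = 0.6156; e^(−k_r t) = e^(−0.529×2.390) = 0.2824.
D = 14.70 × (0.6156 − 0.2824) + 0.391 × 0.2824 = 4.896 + 0.1104 = 5.006 mg/L.

D ≈ 5.01 mg/L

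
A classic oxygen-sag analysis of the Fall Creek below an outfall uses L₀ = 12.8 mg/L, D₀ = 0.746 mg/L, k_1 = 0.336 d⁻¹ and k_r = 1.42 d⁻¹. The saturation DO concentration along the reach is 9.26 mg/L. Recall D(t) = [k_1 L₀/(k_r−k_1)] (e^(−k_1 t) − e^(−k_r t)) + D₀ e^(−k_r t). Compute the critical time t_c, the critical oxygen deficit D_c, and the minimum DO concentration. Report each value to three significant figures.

At the critical point dD/dt = 0, so k_1 L₀ e^(−k_1 t) = k_r D. Substituting D(t) from the Streeter–Phelps equation and solving for t gives
t_c = ln[(k_r/k_1)(1 − D₀(k_r−k_1)/(k_1 L₀))] / (k_r−k_1).
Here k_r−k_1 = 1.084 d⁻¹ and 1 − D₀(k_r−k_1)/(k_1 L₀) = 1 − 0.746×1.084/(0.336×12.8) = 0.8120, so
t_c = ln(4.226 × 0.8120) / 1.084 = 1.233 / 1.084 = 1.137 d.
L(t_c) = L₀ e^(−k_1 t_c) = 12.8 × 0.6824 = 8.734 mg/L, and at the critical point k_r D_c = k_1 L, so D_c = (0.336/1.42) × 8.734 = 2.067 mg/L.
Minimum DO = C_s − D_c = 9.26 − 2.067 = 7.193 mg/L.

t_c ≈ 1.14 d; D_c ≈ 2.07 mg/L; min DO ≈ 7.19 mg/L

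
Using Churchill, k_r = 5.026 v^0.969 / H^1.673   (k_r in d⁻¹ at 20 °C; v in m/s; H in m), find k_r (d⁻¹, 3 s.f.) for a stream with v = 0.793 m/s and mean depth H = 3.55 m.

k_r = 5.026 × 0.793^0.969 / 3.55^1.673 = 5.026 × 0.7987 / 8.328 = 0.4820 d⁻¹.

k_r ≈ 0.482 d⁻¹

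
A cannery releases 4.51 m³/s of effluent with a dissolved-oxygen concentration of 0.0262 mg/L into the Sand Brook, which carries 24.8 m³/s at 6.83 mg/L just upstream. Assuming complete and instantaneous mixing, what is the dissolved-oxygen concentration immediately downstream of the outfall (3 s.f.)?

5.78 mg/L

Flow-weighted mixing: C = (Q_r C_r + Q_w C_w)/(Q_r + Q_w)
= (24.8×6.83 + 4.51×0.0262)/(24.8 + 4.51) = 169.5/29.31 = 5.783 mg/L.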